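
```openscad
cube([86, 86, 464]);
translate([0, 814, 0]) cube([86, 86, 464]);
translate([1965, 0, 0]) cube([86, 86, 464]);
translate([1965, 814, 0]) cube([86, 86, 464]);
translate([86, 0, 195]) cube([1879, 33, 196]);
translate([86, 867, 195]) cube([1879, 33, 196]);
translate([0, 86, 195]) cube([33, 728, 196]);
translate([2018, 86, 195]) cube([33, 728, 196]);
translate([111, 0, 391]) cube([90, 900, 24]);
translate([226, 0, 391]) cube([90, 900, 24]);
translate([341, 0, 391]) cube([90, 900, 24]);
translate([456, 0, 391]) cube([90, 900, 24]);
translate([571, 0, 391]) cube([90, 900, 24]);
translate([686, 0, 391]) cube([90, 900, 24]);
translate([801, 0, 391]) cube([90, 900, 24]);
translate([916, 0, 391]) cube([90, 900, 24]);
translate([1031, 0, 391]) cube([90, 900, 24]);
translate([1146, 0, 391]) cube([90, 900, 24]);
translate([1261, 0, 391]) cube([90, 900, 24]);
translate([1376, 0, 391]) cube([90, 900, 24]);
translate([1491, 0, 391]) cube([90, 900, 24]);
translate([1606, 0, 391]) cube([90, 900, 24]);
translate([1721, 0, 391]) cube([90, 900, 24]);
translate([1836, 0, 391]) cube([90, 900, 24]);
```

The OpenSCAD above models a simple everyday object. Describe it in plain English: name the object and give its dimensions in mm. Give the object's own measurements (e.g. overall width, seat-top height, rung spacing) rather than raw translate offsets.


A bed frame 2051 mm long (x) by 900 mm wide (y). Four 86×86 mm corner posts, 464 mm tall, at the corners of the footprint. Four rails of 33 mm thickness and 196 mm height run between adjacent posts with their undersides at z = 195 mm, their outer faces flush with the outside of the frame (the two x-running rails run between the posts' inner faces; the two y-running rails run between the posts' inner faces). 16 slats, each 90 mm wide (x) and 24 mm thick, lie across the top of the two x-running rails, running the full 900 mm width of the frame in y; along x they sit between the end posts with a 25 mm gap after the −x posts and between neighbouring slats, leaving 39 mm before the +x posts.


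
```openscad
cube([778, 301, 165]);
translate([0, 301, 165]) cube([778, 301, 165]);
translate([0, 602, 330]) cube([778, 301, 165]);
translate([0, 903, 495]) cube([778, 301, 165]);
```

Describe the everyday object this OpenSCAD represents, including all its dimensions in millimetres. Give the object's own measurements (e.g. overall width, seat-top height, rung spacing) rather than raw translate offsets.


A straight staircase of 4 solid steps. Each step is 778 mm wide (x), 301 mm deep (y, the going) and 165 mm tall (the rise). The first step rests on the floor; each subsequent step sits one going further in +y and one rise higher in +z, directly behind and above the previous step with no overlap.


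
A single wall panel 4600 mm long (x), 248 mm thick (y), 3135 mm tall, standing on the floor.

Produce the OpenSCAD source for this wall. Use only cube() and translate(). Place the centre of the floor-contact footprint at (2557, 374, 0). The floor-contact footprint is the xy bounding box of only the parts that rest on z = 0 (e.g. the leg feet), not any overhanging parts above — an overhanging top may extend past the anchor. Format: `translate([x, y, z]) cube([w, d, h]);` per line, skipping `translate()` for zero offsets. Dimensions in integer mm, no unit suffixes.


translate([257, 250, 0]) cube([4600, 248, 3135]);


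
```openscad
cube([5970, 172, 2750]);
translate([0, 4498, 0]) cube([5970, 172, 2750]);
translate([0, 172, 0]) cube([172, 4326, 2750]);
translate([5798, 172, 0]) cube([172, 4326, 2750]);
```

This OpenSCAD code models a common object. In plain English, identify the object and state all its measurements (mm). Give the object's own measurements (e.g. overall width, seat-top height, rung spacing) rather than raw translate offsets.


The wall frame of a small rectangular building: four walls, each 2750 mm tall and 172 mm thick, enclosing a footprint 5970 mm (x) by 4670 mm (y) outside-to-outside, with no floor or roof. The front and back walls (the −y and +y sides) span the full width; the two side walls fit between them.


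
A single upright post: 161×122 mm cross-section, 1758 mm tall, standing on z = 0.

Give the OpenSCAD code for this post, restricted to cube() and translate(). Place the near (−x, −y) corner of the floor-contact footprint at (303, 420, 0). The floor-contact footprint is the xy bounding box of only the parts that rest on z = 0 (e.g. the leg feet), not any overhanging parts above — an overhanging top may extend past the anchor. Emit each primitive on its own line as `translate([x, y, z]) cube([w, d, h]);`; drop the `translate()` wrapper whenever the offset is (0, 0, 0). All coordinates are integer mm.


translate([303, 420, 0]) cube([161, 122, 1758]);


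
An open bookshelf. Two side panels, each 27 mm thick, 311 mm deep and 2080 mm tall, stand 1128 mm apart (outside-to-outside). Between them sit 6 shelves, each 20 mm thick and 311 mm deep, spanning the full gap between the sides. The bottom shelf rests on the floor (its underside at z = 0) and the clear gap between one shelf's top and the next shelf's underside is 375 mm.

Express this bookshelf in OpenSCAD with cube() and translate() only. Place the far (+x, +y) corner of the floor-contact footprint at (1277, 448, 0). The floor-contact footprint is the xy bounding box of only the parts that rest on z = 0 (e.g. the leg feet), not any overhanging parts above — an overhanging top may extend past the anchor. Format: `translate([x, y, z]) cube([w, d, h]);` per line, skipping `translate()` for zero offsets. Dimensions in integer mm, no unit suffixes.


translate([149, 137, 0]) cube([27, 311, 2080]);
translate([1250, 137, 0]) cube([27, 311, 2080]);
translate([176, 137, 0]) cube([1074, 311, 20]);
translate([176, 137, 395]) cube([1074, 311, 20]);
translate([176, 137, 790]) cube([1074, 311, 20]);
translate([176, 137, 1185]) cube([1074, 311, 20]);
translate([176, 137, 1580]) cube([1074, 311, 20]);
translate([176, 137, 1975]) cube([1074, 311, 20]);


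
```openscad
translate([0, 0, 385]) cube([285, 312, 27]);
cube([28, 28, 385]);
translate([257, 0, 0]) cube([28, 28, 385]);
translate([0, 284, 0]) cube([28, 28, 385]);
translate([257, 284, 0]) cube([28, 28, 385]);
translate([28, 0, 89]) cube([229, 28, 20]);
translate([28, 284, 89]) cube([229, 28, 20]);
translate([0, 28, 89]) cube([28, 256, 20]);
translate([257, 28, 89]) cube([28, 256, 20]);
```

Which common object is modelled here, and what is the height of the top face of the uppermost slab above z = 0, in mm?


A stool. The seat height is 412 mm.

A 285×312×27 slab at z = 385 on four corner posts — a stool. The seat top is 385 + 27 = 412 mm.


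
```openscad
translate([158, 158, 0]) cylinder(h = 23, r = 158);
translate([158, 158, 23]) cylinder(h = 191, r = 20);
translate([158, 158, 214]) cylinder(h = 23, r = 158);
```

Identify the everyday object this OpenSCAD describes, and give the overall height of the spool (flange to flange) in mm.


A spool. The overall height is 237 mm.

Three coaxial cylinders, large–small–large — a spool. Two 23 mm flanges and a 191 mm core give 23 + 191 + 23 = 237 mm.


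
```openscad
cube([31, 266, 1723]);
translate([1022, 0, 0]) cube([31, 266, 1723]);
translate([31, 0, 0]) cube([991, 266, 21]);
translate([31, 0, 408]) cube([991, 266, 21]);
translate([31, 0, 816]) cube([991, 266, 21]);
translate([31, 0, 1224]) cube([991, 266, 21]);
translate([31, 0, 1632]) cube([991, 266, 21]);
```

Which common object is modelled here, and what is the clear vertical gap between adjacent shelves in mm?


A bookshelf. The clear shelf gap is 387 mm.

Two tall side panels with 5 horizontal boards between them — a bookshelf. The first two shelf undersides are at z = 0 and z = 408; with shelf thickness 21, the clear gap is 408 − 0 − 21 = 387 mm.


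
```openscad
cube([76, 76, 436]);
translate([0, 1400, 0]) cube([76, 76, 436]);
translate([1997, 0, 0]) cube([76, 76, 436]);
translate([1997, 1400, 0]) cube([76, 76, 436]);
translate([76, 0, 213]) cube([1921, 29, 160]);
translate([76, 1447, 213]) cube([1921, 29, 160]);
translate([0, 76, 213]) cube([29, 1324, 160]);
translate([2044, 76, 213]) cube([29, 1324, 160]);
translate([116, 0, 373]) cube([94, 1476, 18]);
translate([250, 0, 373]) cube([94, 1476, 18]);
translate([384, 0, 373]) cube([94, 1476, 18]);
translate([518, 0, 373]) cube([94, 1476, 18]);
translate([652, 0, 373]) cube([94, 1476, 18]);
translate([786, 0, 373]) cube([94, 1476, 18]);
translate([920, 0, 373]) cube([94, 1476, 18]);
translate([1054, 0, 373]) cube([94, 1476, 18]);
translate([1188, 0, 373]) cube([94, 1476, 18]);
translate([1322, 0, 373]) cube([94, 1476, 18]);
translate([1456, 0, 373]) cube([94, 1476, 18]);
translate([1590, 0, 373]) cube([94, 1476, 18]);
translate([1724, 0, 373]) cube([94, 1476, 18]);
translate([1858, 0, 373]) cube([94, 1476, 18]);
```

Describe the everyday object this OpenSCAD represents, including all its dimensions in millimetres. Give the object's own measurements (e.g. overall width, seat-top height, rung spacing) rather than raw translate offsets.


A bed frame 2073 mm long (x) by 1476 mm wide (y). Four 76×76 mm corner posts, 436 mm tall, at the corners of the footprint. Four rails of 29 mm thickness and 160 mm height run between adjacent posts with their undersides at z = 213 mm, their outer faces flush with the outside of the frame (the two x-running rails run between the posts' inner faces; the two y-running rails run between the posts' inner faces). 14 slats, each 94 mm wide (x) and 18 mm thick, lie across the top of the two x-running rails, running the full 1476 mm width of the frame in y; along x they sit between the end posts with a 40 mm gap after the −x posts and between neighbouring slats, leaving 45 mm before the +x posts.


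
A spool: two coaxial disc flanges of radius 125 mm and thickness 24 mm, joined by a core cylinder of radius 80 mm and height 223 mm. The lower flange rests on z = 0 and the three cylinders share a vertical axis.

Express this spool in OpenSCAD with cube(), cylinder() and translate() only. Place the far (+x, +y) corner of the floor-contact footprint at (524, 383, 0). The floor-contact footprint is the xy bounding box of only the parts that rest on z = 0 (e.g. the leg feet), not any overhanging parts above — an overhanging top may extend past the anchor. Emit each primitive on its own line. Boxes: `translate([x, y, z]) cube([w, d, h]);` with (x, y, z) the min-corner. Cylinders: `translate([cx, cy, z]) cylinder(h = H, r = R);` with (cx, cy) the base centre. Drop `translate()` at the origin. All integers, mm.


translate([399, 258, 0]) cylinder(h = 24, r = 125);
translate([399, 258, 24]) cylinder(h = 223, r = 80);
translate([399, 258, 247]) cylinder(h = 24, r = 125);


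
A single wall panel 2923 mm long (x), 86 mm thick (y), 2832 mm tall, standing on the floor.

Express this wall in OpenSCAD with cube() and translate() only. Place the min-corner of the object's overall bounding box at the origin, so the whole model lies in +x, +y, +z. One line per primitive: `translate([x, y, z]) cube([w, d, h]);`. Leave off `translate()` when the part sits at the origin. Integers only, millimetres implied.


cube([2923, 86, 2832]);


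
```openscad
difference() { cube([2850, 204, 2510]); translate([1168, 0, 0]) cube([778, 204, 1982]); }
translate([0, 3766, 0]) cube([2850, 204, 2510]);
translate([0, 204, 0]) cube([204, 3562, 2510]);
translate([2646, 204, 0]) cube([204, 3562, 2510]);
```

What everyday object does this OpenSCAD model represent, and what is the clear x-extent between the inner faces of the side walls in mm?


A single room. The interior width is 2442 mm.

Four walls enclosing a rectangle with a door in the front wall — a room. Outside width 2850 minus two 204 mm walls gives 2442 mm.


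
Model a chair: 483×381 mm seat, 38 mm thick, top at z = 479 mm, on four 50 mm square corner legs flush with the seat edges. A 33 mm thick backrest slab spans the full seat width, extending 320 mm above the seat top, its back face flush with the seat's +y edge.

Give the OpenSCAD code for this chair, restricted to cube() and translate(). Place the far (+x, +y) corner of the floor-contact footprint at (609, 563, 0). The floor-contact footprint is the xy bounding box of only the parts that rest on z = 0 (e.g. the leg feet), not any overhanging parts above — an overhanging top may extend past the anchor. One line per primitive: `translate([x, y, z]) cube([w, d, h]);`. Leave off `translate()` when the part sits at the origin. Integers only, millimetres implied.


translate([126, 182, 441]) cube([483, 381, 38]);
translate([126, 182, 0]) cube([50, 50, 441]);
translate([559, 182, 0]) cube([50, 50, 441]);
translate([126, 513, 0]) cube([50, 50, 441]);
translate([559, 513, 0]) cube([50, 50, 441]);
translate([126, 530, 479]) cube([483, 33, 320]);


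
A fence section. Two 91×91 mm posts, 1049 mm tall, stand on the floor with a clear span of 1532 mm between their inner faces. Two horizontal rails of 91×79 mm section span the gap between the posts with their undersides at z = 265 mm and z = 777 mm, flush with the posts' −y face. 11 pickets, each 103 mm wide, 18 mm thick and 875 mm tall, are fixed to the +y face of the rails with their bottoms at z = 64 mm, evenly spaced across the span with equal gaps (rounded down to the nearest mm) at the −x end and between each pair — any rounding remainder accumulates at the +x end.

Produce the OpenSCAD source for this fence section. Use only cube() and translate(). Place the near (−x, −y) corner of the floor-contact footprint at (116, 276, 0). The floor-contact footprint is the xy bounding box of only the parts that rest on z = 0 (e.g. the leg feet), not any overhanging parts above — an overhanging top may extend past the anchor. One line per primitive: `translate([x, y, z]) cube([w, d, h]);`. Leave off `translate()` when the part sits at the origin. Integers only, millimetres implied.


translate([116, 276, 0]) cube([91, 91, 1049]);
translate([1739, 276, 0]) cube([91, 91, 1049]);
translate([207, 276, 265]) cube([1532, 91, 79]);
translate([207, 276, 777]) cube([1532, 91, 79]);
translate([240, 367, 64]) cube([103, 18, 875]);
translate([376, 367, 64]) cube([103, 18, 875]);
translate([512, 367, 64]) cube([103, 18, 875]);
translate([648, 367, 64]) cube([103, 18, 875]);
translate([784, 367, 64]) cube([103, 18, 875]);
translate([920, 367, 64]) cube([103, 18, 875]);
translate([1056, 367, 64]) cube([103, 18, 875]);
translate([1192, 367, 64]) cube([103, 18, 875]);
translate([1328, 367, 64]) cube([103, 18, 875]);
translate([1464, 367, 64]) cube([103, 18, 875]);
translate([1600, 367, 64]) cube([103, 18, 875]);


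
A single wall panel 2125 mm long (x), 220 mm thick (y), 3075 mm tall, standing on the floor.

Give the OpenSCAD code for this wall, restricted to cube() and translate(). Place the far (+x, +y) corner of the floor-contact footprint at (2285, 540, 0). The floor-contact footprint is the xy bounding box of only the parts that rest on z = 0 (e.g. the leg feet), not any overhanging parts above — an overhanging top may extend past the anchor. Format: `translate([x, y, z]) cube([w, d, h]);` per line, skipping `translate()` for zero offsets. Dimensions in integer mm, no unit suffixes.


translate([160, 320, 0]) cube([2125, 220, 3075]);


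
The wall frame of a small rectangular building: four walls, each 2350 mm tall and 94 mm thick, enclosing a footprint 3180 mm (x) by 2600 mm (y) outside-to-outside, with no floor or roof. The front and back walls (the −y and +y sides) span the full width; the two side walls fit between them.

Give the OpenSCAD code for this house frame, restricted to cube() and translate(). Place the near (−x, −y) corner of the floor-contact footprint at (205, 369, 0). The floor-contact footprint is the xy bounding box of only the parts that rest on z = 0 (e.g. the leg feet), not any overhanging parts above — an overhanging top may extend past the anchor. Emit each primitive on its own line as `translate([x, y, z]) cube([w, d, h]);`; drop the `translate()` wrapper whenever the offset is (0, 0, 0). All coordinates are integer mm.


translate([205, 369, 0]) cube([3180, 94, 2350]);
translate([205, 2875, 0]) cube([3180, 94, 2350]);
translate([205, 463, 0]) cube([94, 2412, 2350]);
translate([3291, 463, 0]) cube([94, 2412, 2350]);


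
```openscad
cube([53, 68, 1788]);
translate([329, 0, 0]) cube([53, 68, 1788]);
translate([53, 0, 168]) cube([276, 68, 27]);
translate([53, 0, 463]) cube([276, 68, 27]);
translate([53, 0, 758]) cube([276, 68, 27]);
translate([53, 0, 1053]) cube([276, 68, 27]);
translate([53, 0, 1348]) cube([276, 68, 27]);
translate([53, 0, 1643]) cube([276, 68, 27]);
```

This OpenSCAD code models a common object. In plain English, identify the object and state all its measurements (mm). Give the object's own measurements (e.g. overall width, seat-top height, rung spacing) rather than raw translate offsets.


A straight ladder. Two 53×68 mm vertical rails, 1788 mm tall, stand 382 mm apart (outside-to-outside) with their front faces coplanar on the −y side. 6 rungs, each 68 mm deep and 27 mm tall, span between the inner faces of the rails, front faces flush with the rails. The lowest rung's underside is at z = 168 mm and rungs are spaced 295 mm apart (underside to underside).


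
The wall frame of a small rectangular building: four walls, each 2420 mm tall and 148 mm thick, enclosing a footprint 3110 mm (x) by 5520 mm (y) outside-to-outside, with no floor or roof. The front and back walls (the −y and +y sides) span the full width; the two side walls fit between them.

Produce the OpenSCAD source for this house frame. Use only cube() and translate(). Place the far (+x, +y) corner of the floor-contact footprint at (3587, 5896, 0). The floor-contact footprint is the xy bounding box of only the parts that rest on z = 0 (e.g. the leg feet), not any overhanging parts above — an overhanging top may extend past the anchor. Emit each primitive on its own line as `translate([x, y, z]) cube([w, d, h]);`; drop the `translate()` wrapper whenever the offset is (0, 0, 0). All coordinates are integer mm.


translate([477, 376, 0]) cube([3110, 148, 2420]);
translate([477, 5748, 0]) cube([3110, 148, 2420]);
translate([477, 524, 0]) cube([148, 5224, 2420]);
translate([3439, 524, 0]) cube([148, 5224, 2420]);


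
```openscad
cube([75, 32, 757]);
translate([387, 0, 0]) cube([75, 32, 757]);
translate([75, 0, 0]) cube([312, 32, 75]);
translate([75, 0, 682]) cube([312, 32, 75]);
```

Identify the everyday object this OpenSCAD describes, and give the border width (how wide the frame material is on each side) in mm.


A picture frame. The border width is 75 mm.

Four thin pieces enclosing a rectangular opening — a picture frame. The two full-height stiles are 757 mm tall; the top rail sits at z = 682 and is 75 mm tall, so the border above the opening is 757 − 682 = 75 mm, matching the stile x-width.


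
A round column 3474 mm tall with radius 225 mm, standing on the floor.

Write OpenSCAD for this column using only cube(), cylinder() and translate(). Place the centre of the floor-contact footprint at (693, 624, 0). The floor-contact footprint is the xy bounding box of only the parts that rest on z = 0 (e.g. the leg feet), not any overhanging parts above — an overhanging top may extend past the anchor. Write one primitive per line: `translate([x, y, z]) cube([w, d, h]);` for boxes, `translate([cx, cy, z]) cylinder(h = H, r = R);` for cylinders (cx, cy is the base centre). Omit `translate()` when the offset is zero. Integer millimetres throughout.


translate([693, 624, 0]) cylinder(h = 3474, r = 225);


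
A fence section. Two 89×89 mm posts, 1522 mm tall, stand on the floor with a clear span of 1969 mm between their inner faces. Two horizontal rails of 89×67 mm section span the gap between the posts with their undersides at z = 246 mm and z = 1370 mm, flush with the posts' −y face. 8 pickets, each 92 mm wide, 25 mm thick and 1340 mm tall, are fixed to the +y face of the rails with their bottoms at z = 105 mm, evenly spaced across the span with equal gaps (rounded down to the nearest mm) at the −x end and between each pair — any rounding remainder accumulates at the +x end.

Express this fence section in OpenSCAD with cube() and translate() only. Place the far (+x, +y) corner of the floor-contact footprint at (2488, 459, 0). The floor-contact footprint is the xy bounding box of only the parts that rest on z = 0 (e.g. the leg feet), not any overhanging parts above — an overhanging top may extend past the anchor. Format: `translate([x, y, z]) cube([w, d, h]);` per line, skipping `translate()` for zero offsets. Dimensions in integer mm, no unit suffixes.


translate([341, 370, 0]) cube([89, 89, 1522]);
translate([2399, 370, 0]) cube([89, 89, 1522]);
translate([430, 370, 246]) cube([1969, 89, 67]);
translate([430, 370, 1370]) cube([1969, 89, 67]);
translate([567, 459, 105]) cube([92, 25, 1340]);
translate([796, 459, 105]) cube([92, 25, 1340]);
translate([1025, 459, 105]) cube([92, 25, 1340]);
translate([1254, 459, 105]) cube([92, 25, 1340]);
translate([1483, 459, 105]) cube([92, 25, 1340]);
translate([1712, 459, 105]) cube([92, 25, 1340]);
translate([1941, 459, 105]) cube([92, 25, 1340]);
translate([2170, 459, 105]) cube([92, 25, 1340]);


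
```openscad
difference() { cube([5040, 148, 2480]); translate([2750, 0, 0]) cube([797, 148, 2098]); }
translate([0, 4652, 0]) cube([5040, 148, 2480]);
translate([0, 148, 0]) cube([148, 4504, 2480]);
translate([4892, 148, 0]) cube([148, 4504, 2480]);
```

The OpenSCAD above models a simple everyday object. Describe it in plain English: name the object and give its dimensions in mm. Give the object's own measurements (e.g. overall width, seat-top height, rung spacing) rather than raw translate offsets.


A single room: four walls, each 2480 mm tall and 148 mm thick, enclosing an outside footprint 5040×4800 mm (x × y), no floor or roof. The front and back walls (−y and +y sides) run the full x-width; the side walls fit between their inner faces. A door opening 797 mm wide and 2098 mm tall is cut through the front wall from the floor up, its −x edge 2750 mm from the wall's −x end.


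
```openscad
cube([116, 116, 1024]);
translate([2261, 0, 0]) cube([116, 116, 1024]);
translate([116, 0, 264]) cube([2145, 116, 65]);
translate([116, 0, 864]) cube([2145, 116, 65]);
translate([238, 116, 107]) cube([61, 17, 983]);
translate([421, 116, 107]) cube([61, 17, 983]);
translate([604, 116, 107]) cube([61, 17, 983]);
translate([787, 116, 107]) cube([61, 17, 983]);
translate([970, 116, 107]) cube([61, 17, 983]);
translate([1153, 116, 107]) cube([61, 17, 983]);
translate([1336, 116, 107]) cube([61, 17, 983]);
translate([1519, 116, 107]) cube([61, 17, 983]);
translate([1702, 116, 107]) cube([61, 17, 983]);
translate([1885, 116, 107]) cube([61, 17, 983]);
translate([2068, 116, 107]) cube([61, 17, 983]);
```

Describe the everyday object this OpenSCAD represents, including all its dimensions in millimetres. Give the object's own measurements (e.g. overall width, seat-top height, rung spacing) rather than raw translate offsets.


A fence section. Two 116×116 mm posts, 1024 mm tall, stand on the floor with a clear span of 2145 mm between their inner faces. Two horizontal rails of 116×65 mm section span the gap between the posts with their undersides at z = 264 mm and z = 864 mm, flush with the posts' −y face. 11 pickets, each 61 mm wide, 17 mm thick and 983 mm tall, are fixed to the +y face of the rails with their bottoms at z = 107 mm, spaced across the span with a 122 mm gap after the −x post and between neighbouring pickets, with 132 mm left before the +x post.


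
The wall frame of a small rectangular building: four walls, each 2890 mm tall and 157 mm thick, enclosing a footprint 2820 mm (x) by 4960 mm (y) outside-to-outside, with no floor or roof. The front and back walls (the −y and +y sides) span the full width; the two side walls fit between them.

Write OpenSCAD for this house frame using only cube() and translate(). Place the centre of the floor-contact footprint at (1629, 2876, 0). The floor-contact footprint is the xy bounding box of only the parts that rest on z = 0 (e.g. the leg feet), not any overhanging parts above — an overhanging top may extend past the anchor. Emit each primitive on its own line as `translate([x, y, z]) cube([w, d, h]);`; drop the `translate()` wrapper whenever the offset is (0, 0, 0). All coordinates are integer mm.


translate([219, 396, 0]) cube([2820, 157, 2890]);
translate([219, 5199, 0]) cube([2820, 157, 2890]);
translate([219, 553, 0]) cube([157, 4646, 2890]);
translate([2882, 553, 0]) cube([157, 4646, 2890]);


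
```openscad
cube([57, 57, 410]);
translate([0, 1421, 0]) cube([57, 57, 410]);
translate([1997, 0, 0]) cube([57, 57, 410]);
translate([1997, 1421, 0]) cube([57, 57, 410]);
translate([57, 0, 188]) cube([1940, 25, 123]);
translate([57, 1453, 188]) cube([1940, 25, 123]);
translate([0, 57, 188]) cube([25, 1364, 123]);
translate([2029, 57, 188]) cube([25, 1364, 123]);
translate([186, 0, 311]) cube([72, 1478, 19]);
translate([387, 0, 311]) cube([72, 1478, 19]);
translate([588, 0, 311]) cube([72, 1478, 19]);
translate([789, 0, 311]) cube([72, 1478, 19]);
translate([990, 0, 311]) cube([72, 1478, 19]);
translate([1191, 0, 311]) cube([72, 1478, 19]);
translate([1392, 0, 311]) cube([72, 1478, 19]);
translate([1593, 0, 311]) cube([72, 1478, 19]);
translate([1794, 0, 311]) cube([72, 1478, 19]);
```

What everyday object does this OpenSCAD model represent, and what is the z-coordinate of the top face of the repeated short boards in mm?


A bed frame. The slat-top height is 330 mm.

Four posts, four rails, and a row of slats — a bed frame. Slats sit on the rails at z = 188 + 123 = 311; with slat thickness 19, the top is 330 mm.


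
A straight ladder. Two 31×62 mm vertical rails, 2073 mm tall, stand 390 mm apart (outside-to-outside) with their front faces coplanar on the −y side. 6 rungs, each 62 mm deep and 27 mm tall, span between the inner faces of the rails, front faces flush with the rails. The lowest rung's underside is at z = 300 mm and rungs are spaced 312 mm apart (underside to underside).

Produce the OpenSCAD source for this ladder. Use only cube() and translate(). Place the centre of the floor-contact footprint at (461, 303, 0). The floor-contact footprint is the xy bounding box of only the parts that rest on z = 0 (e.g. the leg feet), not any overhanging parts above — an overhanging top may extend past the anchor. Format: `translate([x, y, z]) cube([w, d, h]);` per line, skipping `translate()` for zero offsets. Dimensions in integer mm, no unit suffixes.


// rung span = 390 - 2*31 = 328
// rung[k] z = 300 + k*312
translate([266, 272, 0]) cube([31, 62, 2073]);
translate([625, 272, 0]) cube([31, 62, 2073]);
translate([297, 272, 300]) cube([328, 62, 27]);
translate([297, 272, 612]) cube([328, 62, 27]);
translate([297, 272, 924]) cube([328, 62, 27]);
translate([297, 272, 1236]) cube([328, 62, 27]);
translate([297, 272, 1548]) cube([328, 62, 27]);
translate([297, 272, 1860]) cube([328, 62, 27]);


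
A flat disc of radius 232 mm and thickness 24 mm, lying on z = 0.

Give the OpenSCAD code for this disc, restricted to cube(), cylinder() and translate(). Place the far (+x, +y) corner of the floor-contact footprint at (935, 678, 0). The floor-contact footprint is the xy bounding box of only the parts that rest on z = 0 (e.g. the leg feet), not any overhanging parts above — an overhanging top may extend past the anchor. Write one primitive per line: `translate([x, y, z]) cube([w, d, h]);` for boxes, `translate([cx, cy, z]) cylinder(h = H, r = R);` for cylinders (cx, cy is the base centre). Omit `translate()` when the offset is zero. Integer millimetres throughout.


translate([703, 446, 0]) cylinder(h = 24, r = 232);


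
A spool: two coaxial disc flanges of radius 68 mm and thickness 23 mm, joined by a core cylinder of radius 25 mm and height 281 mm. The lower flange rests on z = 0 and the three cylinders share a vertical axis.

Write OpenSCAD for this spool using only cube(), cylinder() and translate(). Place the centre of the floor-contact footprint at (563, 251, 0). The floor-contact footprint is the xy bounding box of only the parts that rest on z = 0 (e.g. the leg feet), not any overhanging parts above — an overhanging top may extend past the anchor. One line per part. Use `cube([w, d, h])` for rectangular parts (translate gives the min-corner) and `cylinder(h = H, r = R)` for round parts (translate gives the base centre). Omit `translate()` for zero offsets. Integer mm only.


translate([563, 251, 0]) cylinder(h = 23, r = 68);
translate([563, 251, 23]) cylinder(h = 281, r = 25);
translate([563, 251, 304]) cylinder(h = 23, r = 68);


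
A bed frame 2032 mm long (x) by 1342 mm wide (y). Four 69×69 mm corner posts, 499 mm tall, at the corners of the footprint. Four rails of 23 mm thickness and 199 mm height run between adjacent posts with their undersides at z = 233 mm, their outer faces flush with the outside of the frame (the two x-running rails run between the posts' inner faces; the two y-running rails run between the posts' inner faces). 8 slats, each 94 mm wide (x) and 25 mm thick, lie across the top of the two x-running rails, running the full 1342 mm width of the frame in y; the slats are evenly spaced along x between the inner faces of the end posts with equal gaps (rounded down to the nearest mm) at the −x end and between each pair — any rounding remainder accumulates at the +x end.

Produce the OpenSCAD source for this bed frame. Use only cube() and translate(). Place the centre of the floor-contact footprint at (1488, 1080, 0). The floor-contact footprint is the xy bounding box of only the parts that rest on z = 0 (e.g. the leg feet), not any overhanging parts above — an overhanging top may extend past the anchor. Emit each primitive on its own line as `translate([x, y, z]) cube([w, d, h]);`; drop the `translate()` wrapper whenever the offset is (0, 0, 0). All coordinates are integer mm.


// slat z = rail_z + rail_h = 233 + 199 = 432
// slat gap = ⌊(1894 − 8·94) / 9⌋ = 126
translate([472, 409, 0]) cube([69, 69, 499]);
translate([472, 1682, 0]) cube([69, 69, 499]);
translate([2435, 409, 0]) cube([69, 69, 499]);
translate([2435, 1682, 0]) cube([69, 69, 499]);
translate([541, 409, 233]) cube([1894, 23, 199]);
translate([541, 1728, 233]) cube([1894, 23, 199]);
translate([472, 478, 233]) cube([23, 1204, 199]);
translate([2481, 478, 233]) cube([23, 1204, 199]);
translate([667, 409, 432]) cube([94, 1342, 25]);
translate([887, 409, 432]) cube([94, 1342, 25]);
translate([1107, 409, 432]) cube([94, 1342, 25]);
translate([1327, 409, 432]) cube([94, 1342, 25]);
translate([1547, 409, 432]) cube([94, 1342, 25]);
translate([1767, 409, 432]) cube([94, 1342, 25]);
translate([1987, 409, 432]) cube([94, 1342, 25]);
translate([2207, 409, 432]) cube([94, 1342, 25]);


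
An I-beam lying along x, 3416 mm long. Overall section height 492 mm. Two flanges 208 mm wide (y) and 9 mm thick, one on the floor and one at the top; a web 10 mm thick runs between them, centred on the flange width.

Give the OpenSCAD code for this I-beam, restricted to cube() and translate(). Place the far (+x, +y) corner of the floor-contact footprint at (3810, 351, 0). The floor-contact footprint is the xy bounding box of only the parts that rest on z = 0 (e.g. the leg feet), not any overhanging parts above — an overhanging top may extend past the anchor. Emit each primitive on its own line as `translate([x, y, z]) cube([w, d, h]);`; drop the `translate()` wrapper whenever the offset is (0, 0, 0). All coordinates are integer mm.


translate([394, 143, 0]) cube([3416, 208, 9]);
translate([394, 242, 9]) cube([3416, 10, 474]);
translate([394, 143, 483]) cube([3416, 208, 9]);


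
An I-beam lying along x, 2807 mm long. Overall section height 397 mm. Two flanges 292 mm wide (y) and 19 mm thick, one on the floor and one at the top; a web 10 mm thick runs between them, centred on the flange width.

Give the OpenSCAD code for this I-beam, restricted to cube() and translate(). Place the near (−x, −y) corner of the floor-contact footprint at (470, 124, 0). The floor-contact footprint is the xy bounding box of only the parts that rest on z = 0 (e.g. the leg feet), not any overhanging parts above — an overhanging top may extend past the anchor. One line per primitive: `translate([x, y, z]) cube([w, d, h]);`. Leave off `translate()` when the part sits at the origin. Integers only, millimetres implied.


translate([470, 124, 0]) cube([2807, 292, 19]);
translate([470, 265, 19]) cube([2807, 10, 359]);
translate([470, 124, 378]) cube([2807, 292, 19]);


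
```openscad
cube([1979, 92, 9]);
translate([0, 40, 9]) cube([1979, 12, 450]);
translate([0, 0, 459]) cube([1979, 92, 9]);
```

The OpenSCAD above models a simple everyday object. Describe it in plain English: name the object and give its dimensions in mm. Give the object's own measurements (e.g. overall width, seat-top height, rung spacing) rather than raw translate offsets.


An I-beam lying along x, 1979 mm long. Overall section height 468 mm. Two flanges 92 mm wide (y) and 9 mm thick, one on the floor and one at the top; a web 12 mm thick runs between them, centred on the flange width.


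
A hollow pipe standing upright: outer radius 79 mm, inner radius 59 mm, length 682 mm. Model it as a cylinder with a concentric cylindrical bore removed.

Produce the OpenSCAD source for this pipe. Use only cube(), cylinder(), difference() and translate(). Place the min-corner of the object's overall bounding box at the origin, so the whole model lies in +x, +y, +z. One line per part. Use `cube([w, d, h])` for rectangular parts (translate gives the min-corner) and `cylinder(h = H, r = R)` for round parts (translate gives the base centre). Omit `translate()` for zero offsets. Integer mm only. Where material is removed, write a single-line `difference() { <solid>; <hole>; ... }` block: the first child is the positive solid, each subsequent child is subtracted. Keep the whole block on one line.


difference() { translate([79, 79, 0]) cylinder(h = 682, r = 79); translate([79, 79, 0]) cylinder(h = 682, r = 59); }


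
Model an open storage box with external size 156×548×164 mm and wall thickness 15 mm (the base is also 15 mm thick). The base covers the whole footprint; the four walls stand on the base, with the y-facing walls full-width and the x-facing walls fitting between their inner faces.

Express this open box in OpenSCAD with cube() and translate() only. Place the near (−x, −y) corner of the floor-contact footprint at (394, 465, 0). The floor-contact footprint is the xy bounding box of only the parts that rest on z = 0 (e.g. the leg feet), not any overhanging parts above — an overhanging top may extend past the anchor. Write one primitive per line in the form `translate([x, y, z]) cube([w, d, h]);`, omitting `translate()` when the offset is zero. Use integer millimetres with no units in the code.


translate([394, 465, 0]) cube([156, 548, 15]);
translate([394, 465, 15]) cube([156, 15, 149]);
translate([394, 998, 15]) cube([156, 15, 149]);
translate([394, 480, 15]) cube([15, 518, 149]);
translate([535, 480, 15]) cube([15, 518, 149]);


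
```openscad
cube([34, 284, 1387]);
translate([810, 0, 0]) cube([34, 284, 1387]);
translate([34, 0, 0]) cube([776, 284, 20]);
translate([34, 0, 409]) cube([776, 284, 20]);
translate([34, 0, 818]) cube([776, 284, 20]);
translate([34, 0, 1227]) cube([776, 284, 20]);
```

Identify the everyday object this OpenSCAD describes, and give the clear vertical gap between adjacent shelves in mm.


A bookshelf. The clear shelf gap is 389 mm.

Two tall side panels with 4 horizontal boards between them — a bookshelf. The first two shelf undersides are at z = 0 and z = 409; with shelf thickness 20, the clear gap is 409 − 0 − 20 = 389 mm.


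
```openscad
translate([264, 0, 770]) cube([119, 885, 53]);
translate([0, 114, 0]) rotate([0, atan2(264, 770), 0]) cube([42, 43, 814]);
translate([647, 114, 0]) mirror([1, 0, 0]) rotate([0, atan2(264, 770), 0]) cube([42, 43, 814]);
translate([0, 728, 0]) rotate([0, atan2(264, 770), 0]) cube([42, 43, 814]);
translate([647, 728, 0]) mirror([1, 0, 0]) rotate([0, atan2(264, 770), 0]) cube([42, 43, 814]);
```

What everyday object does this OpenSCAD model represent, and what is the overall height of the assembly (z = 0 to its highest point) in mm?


A sawhorse. The overall height is 823 mm.

A beam across two mirrored pairs of raked legs — a sawhorse. The beam's underside is at z = 770 (matching the legs' vertical rise in atan2(264, 770)) and the beam is 53 mm tall, so its top is at 770 + 53 = 823 mm. The raked legs top out at the beam's underside, so that is the highest point.


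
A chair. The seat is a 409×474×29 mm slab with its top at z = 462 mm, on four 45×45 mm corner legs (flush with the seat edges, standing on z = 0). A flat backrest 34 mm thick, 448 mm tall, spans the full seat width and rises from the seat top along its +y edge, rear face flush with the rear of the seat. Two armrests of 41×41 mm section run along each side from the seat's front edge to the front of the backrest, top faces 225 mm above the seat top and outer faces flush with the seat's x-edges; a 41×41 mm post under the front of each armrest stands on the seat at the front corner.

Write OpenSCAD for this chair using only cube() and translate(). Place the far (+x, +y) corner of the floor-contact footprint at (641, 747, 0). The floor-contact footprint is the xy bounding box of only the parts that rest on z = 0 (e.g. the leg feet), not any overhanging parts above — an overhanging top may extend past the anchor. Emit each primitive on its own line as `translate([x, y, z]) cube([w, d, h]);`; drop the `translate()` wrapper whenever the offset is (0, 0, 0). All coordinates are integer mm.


// leg_h = 462 - 29 = 433
// arm post h = 225 - 41 = 184
translate([232, 273, 433]) cube([409, 474, 29]);
translate([232, 273, 0]) cube([45, 45, 433]);
translate([596, 273, 0]) cube([45, 45, 433]);
translate([232, 702, 0]) cube([45, 45, 433]);
translate([596, 702, 0]) cube([45, 45, 433]);
translate([232, 713, 462]) cube([409, 34, 448]);
translate([232, 273, 646]) cube([41, 440, 41]);
translate([600, 273, 646]) cube([41, 440, 41]);
translate([232, 273, 462]) cube([41, 41, 184]);
translate([600, 273, 462]) cube([41, 41, 184]);


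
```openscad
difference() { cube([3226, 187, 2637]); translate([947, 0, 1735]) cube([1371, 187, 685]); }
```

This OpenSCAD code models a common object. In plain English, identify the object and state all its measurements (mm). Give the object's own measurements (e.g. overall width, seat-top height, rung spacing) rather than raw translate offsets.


A wall 3226 mm long (x), 187 mm thick (y), 2637 mm tall, with a rectangular window opening cut through it. The opening is 1371 mm wide and 685 mm tall; its sill is at z = 1735 mm and its near (−x) edge is 947 mm from the wall's −x end. The opening passes through the full wall thickness.


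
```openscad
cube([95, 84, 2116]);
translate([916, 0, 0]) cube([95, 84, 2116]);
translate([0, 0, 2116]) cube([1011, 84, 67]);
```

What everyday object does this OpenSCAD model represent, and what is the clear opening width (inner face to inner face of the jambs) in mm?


A door frame. The clear opening width is 821 mm.

Two 2116 mm tall posts with a header on top — a door frame. The left jamb is 95 mm wide at x = 0; the right jamb starts at x = 916. The clear opening is 916 − 95 = 821 mm.


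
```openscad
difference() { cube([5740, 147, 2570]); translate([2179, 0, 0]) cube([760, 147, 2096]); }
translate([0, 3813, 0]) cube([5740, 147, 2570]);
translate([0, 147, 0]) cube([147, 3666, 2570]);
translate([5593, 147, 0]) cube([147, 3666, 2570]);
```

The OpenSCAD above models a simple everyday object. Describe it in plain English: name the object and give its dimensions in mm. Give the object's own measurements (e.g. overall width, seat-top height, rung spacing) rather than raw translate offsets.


A single room: four walls, each 2570 mm tall and 147 mm thick, enclosing an outside footprint 5740×3960 mm (x × y), no floor or roof. The front and back walls (−y and +y sides) run the full x-width; the side walls fit between their inner faces. A door opening 760 mm wide and 2096 mm tall is cut through the front wall from the floor up, its −x edge 2179 mm from the wall's −x end.
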